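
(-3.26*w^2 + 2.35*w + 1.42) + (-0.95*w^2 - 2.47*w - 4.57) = -4.21*w^2 - 0.12*w - 3.15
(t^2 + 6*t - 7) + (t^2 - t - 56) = 2*t^2 + 5*t - 63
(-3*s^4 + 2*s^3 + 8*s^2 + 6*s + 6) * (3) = -9*s^4 + 6*s^3 + 24*s^2 + 18*s + 18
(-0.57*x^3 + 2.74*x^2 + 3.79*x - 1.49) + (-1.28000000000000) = -0.57*x^3 + 2.74*x^2 + 3.79*x - 2.77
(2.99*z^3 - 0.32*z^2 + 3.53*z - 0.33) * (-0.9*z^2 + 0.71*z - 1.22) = -2.691*z^5 + 2.4109*z^4 - 7.052*z^3 + 3.1937*z^2 - 4.5409*z + 0.4026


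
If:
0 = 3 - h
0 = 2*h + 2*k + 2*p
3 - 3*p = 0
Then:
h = 3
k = -4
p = 1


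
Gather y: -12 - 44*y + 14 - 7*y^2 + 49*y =-7*y^2 + 5*y + 2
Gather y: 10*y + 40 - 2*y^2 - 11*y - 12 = -2*y^2 - y + 28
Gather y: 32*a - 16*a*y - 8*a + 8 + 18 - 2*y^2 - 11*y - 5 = 24*a - 2*y^2 + y*(-16*a - 11) + 21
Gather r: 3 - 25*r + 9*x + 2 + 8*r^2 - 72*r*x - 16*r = 8*r^2 + r*(-72*x - 41) + 9*x + 5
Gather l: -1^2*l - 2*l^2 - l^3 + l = -l^3 - 2*l^2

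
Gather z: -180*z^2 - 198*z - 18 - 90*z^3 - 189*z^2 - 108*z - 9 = -90*z^3 - 369*z^2 - 306*z - 27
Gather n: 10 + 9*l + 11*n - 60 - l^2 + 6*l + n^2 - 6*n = -l^2 + 15*l + n^2 + 5*n - 50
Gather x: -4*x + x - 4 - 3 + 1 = -3*x - 6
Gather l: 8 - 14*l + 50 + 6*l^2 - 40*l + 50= 6*l^2 - 54*l + 108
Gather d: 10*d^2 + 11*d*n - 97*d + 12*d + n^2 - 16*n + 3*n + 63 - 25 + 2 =10*d^2 + d*(11*n - 85) + n^2 - 13*n + 40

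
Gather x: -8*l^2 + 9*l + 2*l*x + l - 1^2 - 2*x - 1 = -8*l^2 + 10*l + x*(2*l - 2) - 2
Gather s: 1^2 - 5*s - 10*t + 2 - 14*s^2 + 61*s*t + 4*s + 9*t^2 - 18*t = -14*s^2 + s*(61*t - 1) + 9*t^2 - 28*t + 3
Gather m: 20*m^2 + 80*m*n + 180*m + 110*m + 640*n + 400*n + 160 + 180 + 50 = 20*m^2 + m*(80*n + 290) + 1040*n + 390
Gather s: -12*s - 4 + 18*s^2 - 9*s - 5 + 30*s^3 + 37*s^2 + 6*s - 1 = 30*s^3 + 55*s^2 - 15*s - 10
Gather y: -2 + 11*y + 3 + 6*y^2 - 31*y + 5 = 6*y^2 - 20*y + 6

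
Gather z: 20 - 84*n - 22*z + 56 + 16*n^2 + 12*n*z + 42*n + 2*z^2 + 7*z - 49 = 16*n^2 - 42*n + 2*z^2 + z*(12*n - 15) + 27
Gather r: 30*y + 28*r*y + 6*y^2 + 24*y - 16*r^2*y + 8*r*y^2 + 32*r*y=-16*r^2*y + r*(8*y^2 + 60*y) + 6*y^2 + 54*y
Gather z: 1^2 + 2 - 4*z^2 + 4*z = -4*z^2 + 4*z + 3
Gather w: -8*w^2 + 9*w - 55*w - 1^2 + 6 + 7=-8*w^2 - 46*w + 12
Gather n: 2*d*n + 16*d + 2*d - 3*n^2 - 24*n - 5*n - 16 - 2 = 18*d - 3*n^2 + n*(2*d - 29) - 18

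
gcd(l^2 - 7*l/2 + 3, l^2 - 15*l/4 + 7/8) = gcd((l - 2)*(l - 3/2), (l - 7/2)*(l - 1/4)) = 1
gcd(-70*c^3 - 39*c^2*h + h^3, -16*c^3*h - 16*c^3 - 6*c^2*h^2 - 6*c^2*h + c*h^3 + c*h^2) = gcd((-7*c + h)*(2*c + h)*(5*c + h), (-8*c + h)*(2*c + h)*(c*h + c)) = 2*c + h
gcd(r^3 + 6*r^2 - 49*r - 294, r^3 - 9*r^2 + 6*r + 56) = r - 7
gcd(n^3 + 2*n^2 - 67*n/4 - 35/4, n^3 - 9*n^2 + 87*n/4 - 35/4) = n - 7/2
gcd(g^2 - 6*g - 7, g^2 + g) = g + 1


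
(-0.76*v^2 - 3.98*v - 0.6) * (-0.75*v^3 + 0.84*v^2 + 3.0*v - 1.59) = 0.57*v^5 + 2.3466*v^4 - 5.1732*v^3 - 11.2356*v^2 + 4.5282*v + 0.954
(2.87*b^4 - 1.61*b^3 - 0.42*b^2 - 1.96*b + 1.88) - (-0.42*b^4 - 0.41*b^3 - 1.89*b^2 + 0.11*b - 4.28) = 3.29*b^4 - 1.2*b^3 + 1.47*b^2 - 2.07*b + 6.16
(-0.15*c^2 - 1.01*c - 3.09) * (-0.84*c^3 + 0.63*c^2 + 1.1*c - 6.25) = 0.126*c^5 + 0.7539*c^4 + 1.7943*c^3 - 2.1202*c^2 + 2.9135*c + 19.3125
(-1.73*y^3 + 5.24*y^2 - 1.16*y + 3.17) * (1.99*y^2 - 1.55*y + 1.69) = -3.4427*y^5 + 13.1091*y^4 - 13.3541*y^3 + 16.9619*y^2 - 6.8739*y + 5.3573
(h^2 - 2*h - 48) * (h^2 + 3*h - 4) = h^4 + h^3 - 58*h^2 - 136*h + 192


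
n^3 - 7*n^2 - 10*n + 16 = (n - 8)*(n - 1)*(n + 2)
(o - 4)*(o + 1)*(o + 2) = o^3 - o^2 - 10*o - 8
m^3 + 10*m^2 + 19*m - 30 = (m - 1)*(m + 5)*(m + 6)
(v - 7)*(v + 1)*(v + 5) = v^3 - v^2 - 37*v - 35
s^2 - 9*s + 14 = (s - 7)*(s - 2)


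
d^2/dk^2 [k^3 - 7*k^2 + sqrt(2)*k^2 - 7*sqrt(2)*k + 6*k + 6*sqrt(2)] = 6*k - 14 + 2*sqrt(2)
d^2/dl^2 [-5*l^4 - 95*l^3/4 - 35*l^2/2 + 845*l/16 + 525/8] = -60*l^2 - 285*l/2 - 35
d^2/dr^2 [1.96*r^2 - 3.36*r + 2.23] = 3.92000000000000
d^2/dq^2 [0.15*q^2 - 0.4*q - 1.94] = 0.300000000000000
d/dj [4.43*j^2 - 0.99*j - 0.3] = 8.86*j - 0.99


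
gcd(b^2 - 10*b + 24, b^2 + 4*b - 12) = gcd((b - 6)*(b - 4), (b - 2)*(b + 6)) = 1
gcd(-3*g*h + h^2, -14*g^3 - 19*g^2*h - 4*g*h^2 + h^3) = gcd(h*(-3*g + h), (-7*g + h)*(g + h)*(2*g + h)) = 1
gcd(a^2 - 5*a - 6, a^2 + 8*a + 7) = a + 1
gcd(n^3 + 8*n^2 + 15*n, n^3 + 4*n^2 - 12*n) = n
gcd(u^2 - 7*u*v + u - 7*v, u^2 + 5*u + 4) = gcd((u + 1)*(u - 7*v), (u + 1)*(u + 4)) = u + 1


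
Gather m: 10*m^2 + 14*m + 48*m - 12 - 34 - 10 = 10*m^2 + 62*m - 56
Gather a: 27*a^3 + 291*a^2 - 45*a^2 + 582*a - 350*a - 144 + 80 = 27*a^3 + 246*a^2 + 232*a - 64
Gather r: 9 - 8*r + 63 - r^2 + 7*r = -r^2 - r + 72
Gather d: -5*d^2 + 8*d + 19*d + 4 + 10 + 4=-5*d^2 + 27*d + 18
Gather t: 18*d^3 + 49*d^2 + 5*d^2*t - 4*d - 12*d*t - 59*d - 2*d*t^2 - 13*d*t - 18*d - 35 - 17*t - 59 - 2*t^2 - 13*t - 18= 18*d^3 + 49*d^2 - 81*d + t^2*(-2*d - 2) + t*(5*d^2 - 25*d - 30) - 112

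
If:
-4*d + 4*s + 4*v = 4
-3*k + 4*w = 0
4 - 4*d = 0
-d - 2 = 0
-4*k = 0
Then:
No Solution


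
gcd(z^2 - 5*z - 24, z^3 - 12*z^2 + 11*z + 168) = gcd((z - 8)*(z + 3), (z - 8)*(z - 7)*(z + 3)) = z^2 - 5*z - 24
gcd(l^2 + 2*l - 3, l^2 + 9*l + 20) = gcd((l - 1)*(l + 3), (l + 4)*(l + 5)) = 1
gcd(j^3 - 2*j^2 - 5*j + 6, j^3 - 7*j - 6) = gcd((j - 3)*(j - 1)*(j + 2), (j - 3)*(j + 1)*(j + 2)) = j^2 - j - 6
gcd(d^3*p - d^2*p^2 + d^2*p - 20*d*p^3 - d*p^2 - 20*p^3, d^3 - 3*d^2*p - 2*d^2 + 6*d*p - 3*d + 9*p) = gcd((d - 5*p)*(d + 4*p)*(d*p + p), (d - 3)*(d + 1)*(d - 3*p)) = d + 1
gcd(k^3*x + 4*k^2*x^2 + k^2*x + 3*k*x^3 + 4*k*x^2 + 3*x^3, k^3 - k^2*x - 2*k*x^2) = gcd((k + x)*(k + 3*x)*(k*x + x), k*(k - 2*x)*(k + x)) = k + x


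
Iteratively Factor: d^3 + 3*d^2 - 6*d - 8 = (d + 4)*(d^2 - d - 2) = (d - 2)*(d + 4)*(d + 1)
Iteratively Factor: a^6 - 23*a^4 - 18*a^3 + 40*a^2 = (a)*(a^5 - 23*a^3 - 18*a^2 + 40*a) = a*(a + 4)*(a^4 - 4*a^3 - 7*a^2 + 10*a) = a*(a - 5)*(a + 4)*(a^3 + a^2 - 2*a) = a*(a - 5)*(a - 1)*(a + 4)*(a^2 + 2*a) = a^2*(a - 5)*(a - 1)*(a + 4)*(a + 2)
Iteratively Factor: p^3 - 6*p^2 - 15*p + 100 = (p + 4)*(p^2 - 10*p + 25) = (p - 5)*(p + 4)*(p - 5)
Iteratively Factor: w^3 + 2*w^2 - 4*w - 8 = (w - 2)*(w^2 + 4*w + 4) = (w - 2)*(w + 2)*(w + 2)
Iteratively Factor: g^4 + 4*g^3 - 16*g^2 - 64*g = (g + 4)*(g^3 - 16*g) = (g + 4)^2*(g^2 - 4*g) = g*(g + 4)^2*(g - 4)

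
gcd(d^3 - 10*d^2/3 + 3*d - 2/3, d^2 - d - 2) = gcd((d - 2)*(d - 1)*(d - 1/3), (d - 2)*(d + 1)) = d - 2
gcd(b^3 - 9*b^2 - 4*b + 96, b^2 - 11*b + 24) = b - 8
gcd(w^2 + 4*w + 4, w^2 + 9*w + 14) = w + 2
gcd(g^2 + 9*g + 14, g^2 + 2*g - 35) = g + 7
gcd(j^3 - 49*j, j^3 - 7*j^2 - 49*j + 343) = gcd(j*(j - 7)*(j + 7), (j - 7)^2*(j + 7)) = j^2 - 49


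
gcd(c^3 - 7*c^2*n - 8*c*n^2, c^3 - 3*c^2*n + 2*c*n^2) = c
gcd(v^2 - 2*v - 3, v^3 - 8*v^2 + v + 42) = v - 3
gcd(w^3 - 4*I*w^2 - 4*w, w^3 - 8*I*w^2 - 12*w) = w^2 - 2*I*w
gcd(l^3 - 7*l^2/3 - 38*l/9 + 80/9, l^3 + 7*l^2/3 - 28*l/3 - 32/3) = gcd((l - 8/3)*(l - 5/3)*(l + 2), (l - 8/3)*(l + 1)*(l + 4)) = l - 8/3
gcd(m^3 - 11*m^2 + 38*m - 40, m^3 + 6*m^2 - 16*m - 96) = m - 4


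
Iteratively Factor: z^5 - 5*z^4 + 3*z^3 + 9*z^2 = (z + 1)*(z^4 - 6*z^3 + 9*z^2) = z*(z + 1)*(z^3 - 6*z^2 + 9*z) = z*(z - 3)*(z + 1)*(z^2 - 3*z) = z*(z - 3)^2*(z + 1)*(z)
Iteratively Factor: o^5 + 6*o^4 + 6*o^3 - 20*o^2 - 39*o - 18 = (o + 1)*(o^4 + 5*o^3 + o^2 - 21*o - 18) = (o + 1)*(o + 3)*(o^3 + 2*o^2 - 5*o - 6) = (o + 1)*(o + 3)^2*(o^2 - o - 2) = (o - 2)*(o + 1)*(o + 3)^2*(o + 1)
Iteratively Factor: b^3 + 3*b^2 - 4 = (b + 2)*(b^2 + b - 2) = (b - 1)*(b + 2)*(b + 2)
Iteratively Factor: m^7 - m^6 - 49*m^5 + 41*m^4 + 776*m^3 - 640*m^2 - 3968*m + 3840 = (m + 4)*(m^6 - 5*m^5 - 29*m^4 + 157*m^3 + 148*m^2 - 1232*m + 960) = (m + 4)^2*(m^5 - 9*m^4 + 7*m^3 + 129*m^2 - 368*m + 240) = (m - 1)*(m + 4)^2*(m^4 - 8*m^3 - m^2 + 128*m - 240) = (m - 1)*(m + 4)^3*(m^3 - 12*m^2 + 47*m - 60) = (m - 4)*(m - 1)*(m + 4)^3*(m^2 - 8*m + 15) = (m - 5)*(m - 4)*(m - 1)*(m + 4)^3*(m - 3)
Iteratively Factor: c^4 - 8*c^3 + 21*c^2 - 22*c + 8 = (c - 1)*(c^3 - 7*c^2 + 14*c - 8) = (c - 1)^2*(c^2 - 6*c + 8) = (c - 2)*(c - 1)^2*(c - 4)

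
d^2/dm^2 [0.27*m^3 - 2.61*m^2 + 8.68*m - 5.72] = 1.62*m - 5.22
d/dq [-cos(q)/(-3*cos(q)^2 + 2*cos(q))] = 3*sin(q)/(3*cos(q) - 2)^2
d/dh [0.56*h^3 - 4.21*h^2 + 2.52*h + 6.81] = 1.68*h^2 - 8.42*h + 2.52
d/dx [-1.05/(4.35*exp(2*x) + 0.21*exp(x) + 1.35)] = (9.135*exp(x) + 0.2205)*exp(x)/(4.35*exp(2*x) + 0.21*exp(x) + 1.35)^2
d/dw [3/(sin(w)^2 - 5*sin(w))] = 3*(5 - 2*sin(w))*cos(w)/((sin(w) - 5)^2*sin(w)^2)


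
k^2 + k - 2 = (k - 1)*(k + 2)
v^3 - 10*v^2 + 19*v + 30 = (v - 6)*(v - 5)*(v + 1)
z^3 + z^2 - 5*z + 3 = (z - 1)^2*(z + 3)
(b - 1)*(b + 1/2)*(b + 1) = b^3 + b^2/2 - b - 1/2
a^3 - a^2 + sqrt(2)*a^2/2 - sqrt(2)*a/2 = a*(a - 1)*(a + sqrt(2)/2)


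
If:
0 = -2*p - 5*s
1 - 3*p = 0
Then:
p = 1/3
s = -2/15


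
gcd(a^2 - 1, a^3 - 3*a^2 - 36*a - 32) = a + 1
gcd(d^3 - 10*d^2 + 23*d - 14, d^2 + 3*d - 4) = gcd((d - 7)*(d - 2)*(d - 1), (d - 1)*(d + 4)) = d - 1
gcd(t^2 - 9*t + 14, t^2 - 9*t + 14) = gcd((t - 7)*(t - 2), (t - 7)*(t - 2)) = t^2 - 9*t + 14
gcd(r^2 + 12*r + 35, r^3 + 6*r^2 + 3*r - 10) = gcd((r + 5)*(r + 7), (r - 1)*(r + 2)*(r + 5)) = r + 5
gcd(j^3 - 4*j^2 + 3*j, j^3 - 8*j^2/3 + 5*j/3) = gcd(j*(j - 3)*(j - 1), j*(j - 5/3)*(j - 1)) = j^2 - j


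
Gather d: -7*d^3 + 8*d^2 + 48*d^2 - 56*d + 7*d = -7*d^3 + 56*d^2 - 49*d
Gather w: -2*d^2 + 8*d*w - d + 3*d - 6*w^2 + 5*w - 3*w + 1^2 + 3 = -2*d^2 + 2*d - 6*w^2 + w*(8*d + 2) + 4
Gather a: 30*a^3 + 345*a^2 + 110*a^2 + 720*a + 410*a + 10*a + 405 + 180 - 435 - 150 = 30*a^3 + 455*a^2 + 1140*a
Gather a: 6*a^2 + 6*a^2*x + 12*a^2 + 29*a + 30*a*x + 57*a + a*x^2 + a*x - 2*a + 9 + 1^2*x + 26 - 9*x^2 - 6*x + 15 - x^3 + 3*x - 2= a^2*(6*x + 18) + a*(x^2 + 31*x + 84) - x^3 - 9*x^2 - 2*x + 48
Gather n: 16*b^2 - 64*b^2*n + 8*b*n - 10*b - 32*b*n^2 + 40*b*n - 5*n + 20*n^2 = 16*b^2 - 10*b + n^2*(20 - 32*b) + n*(-64*b^2 + 48*b - 5)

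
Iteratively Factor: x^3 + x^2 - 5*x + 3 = (x + 3)*(x^2 - 2*x + 1) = (x - 1)*(x + 3)*(x - 1)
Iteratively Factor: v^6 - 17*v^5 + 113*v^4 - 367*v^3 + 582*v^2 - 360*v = (v - 3)*(v^5 - 14*v^4 + 71*v^3 - 154*v^2 + 120*v) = (v - 3)*(v - 2)*(v^4 - 12*v^3 + 47*v^2 - 60*v) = (v - 4)*(v - 3)*(v - 2)*(v^3 - 8*v^2 + 15*v) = (v - 5)*(v - 4)*(v - 3)*(v - 2)*(v^2 - 3*v) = (v - 5)*(v - 4)*(v - 3)^2*(v - 2)*(v)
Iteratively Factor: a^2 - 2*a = (a - 2)*(a)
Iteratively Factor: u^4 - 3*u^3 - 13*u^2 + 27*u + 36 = (u - 3)*(u^3 - 13*u - 12) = (u - 3)*(u + 1)*(u^2 - u - 12) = (u - 4)*(u - 3)*(u + 1)*(u + 3)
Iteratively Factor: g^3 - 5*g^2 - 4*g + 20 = (g - 2)*(g^2 - 3*g - 10) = (g - 2)*(g + 2)*(g - 5)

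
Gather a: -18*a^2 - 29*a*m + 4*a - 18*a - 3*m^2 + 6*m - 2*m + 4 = -18*a^2 + a*(-29*m - 14) - 3*m^2 + 4*m + 4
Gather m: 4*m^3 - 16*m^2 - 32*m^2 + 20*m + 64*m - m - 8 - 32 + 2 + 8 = 4*m^3 - 48*m^2 + 83*m - 30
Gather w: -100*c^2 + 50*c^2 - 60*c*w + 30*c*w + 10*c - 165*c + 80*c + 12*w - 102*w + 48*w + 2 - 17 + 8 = -50*c^2 - 75*c + w*(-30*c - 42) - 7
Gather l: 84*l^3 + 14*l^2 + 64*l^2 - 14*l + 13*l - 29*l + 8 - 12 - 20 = 84*l^3 + 78*l^2 - 30*l - 24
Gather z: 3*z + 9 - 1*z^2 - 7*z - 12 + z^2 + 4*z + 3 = 0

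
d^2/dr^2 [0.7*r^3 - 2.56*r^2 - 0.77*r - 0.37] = 4.2*r - 5.12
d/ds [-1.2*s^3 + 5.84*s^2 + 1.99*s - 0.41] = -3.6*s^2 + 11.68*s + 1.99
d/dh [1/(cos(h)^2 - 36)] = 2*sin(h)*cos(h)/(cos(h)^2 - 36)^2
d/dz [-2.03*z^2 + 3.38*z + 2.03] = 3.38 - 4.06*z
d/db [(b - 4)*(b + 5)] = 2*b + 1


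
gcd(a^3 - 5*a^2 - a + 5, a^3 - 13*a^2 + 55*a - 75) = a - 5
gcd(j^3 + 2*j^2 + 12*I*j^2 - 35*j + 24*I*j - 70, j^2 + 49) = j + 7*I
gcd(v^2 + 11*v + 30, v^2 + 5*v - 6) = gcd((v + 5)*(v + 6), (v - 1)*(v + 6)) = v + 6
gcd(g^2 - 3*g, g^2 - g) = g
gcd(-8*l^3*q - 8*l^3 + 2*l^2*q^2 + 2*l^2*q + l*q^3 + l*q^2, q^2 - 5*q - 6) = q + 1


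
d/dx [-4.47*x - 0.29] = -4.47000000000000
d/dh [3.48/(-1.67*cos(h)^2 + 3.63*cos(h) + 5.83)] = (12.6324 - 11.6232*cos(h))*sin(h)/(-1.67*cos(h)^2 + 3.63*cos(h) + 5.83)^2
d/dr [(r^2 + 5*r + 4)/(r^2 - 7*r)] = 4*(-3*r^2 - 2*r + 7)/(r^2*(r^2 - 14*r + 49))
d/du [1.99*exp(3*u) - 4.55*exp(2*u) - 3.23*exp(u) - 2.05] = (5.97*exp(2*u) - 9.1*exp(u) - 3.23)*exp(u)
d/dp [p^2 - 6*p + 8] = 2*p - 6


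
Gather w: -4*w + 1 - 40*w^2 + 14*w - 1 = -40*w^2 + 10*w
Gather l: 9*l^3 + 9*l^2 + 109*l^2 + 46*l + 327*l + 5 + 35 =9*l^3 + 118*l^2 + 373*l + 40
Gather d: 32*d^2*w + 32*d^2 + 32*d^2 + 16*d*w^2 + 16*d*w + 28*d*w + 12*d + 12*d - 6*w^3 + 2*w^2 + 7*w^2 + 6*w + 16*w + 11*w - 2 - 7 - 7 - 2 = d^2*(32*w + 64) + d*(16*w^2 + 44*w + 24) - 6*w^3 + 9*w^2 + 33*w - 18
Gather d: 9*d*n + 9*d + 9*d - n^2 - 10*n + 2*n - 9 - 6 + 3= d*(9*n + 18) - n^2 - 8*n - 12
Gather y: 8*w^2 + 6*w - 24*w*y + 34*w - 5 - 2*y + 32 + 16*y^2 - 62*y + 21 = 8*w^2 + 40*w + 16*y^2 + y*(-24*w - 64) + 48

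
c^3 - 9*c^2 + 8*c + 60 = (c - 6)*(c - 5)*(c + 2)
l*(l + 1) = l^2 + l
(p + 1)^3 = p^3 + 3*p^2 + 3*p + 1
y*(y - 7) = y^2 - 7*y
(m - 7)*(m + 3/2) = m^2 - 11*m/2 - 21/2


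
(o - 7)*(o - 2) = o^2 - 9*o + 14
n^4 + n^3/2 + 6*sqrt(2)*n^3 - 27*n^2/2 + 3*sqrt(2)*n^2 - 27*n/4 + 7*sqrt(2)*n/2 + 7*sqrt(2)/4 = (n + 1/2)*(n - sqrt(2)/2)^2*(n + 7*sqrt(2))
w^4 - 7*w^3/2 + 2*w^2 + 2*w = w*(w - 2)^2*(w + 1/2)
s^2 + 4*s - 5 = (s - 1)*(s + 5)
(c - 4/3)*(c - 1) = c^2 - 7*c/3 + 4/3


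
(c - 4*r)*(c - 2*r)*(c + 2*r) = c^3 - 4*c^2*r - 4*c*r^2 + 16*r^3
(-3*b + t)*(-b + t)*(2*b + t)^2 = 12*b^4 - 4*b^3*t - 9*b^2*t^2 + t^4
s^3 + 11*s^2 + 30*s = s*(s + 5)*(s + 6)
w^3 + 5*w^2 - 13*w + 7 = (w - 1)^2*(w + 7)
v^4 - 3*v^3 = v^3*(v - 3)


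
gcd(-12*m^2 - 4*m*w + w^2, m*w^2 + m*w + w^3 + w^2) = 1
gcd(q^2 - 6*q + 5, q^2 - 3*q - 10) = q - 5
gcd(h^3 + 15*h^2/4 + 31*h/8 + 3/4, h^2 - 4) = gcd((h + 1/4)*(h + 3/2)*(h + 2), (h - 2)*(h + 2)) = h + 2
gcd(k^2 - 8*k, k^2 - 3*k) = k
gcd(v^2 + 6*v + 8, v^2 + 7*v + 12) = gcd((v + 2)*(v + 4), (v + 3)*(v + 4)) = v + 4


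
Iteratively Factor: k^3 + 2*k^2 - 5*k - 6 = (k + 1)*(k^2 + k - 6) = (k - 2)*(k + 1)*(k + 3)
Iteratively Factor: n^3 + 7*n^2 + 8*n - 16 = (n - 1)*(n^2 + 8*n + 16) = (n - 1)*(n + 4)*(n + 4)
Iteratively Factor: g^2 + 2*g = (g + 2)*(g)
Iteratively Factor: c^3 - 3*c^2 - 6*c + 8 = (c - 1)*(c^2 - 2*c - 8) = (c - 1)*(c + 2)*(c - 4)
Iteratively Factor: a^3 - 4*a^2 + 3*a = (a)*(a^2 - 4*a + 3) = a*(a - 1)*(a - 3)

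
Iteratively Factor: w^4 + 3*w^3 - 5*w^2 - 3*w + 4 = (w + 1)*(w^3 + 2*w^2 - 7*w + 4) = (w + 1)*(w + 4)*(w^2 - 2*w + 1) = (w - 1)*(w + 1)*(w + 4)*(w - 1)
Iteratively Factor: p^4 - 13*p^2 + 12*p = (p)*(p^3 - 13*p + 12) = p*(p + 4)*(p^2 - 4*p + 3) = p*(p - 1)*(p + 4)*(p - 3)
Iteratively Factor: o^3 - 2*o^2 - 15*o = (o)*(o^2 - 2*o - 15) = o*(o + 3)*(o - 5)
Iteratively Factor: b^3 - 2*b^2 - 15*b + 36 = (b + 4)*(b^2 - 6*b + 9) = (b - 3)*(b + 4)*(b - 3)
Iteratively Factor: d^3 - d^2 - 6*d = (d - 3)*(d^2 + 2*d) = (d - 3)*(d + 2)*(d)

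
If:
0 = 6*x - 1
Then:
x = 1/6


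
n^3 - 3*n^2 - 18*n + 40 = (n - 5)*(n - 2)*(n + 4)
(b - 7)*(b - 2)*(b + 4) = b^3 - 5*b^2 - 22*b + 56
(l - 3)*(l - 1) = l^2 - 4*l + 3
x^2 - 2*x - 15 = (x - 5)*(x + 3)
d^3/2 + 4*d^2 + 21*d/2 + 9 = (d/2 + 1)*(d + 3)^2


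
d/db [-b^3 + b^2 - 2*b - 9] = -3*b^2 + 2*b - 2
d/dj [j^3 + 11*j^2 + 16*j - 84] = 3*j^2 + 22*j + 16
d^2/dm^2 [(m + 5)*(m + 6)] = 2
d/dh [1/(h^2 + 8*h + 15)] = 2*(-h - 4)/(h^2 + 8*h + 15)^2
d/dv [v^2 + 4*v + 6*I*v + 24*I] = 2*v + 4 + 6*I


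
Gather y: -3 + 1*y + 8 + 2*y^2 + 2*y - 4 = 2*y^2 + 3*y + 1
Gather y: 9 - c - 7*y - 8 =-c - 7*y + 1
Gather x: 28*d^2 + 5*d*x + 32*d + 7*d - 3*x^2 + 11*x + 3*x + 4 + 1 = 28*d^2 + 39*d - 3*x^2 + x*(5*d + 14) + 5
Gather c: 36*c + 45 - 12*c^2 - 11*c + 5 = -12*c^2 + 25*c + 50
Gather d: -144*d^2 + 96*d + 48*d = -144*d^2 + 144*d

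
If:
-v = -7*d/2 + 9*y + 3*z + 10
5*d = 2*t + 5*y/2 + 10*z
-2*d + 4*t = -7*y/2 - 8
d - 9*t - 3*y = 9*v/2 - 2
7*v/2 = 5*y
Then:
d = 15503/2750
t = 367/550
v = 68/275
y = 238/1375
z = 1321/500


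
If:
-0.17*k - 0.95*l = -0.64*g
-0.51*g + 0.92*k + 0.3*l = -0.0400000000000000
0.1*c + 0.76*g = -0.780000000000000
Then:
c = -12.4572794264091*l - 7.69707229635531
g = 1.63911571400119*l - 0.0135431189006174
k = 0.582553276239793*l - 0.0509858593905596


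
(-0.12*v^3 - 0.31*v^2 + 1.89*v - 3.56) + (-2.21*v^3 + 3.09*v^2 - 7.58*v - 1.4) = -2.33*v^3 + 2.78*v^2 - 5.69*v - 4.96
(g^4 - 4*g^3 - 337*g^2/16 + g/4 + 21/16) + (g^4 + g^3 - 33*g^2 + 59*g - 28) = 2*g^4 - 3*g^3 - 865*g^2/16 + 237*g/4 - 427/16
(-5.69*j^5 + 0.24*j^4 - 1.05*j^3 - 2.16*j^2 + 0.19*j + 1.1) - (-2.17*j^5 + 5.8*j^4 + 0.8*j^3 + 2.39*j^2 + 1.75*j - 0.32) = -3.52*j^5 - 5.56*j^4 - 1.85*j^3 - 4.55*j^2 - 1.56*j + 1.42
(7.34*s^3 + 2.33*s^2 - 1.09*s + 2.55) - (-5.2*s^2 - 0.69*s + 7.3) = 7.34*s^3 + 7.53*s^2 - 0.4*s - 4.75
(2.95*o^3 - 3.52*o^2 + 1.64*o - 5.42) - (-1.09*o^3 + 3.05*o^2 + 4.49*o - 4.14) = 4.04*o^3 - 6.57*o^2 - 2.85*o - 1.28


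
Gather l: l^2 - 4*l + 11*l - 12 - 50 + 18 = l^2 + 7*l - 44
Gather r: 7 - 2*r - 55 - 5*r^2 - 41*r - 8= -5*r^2 - 43*r - 56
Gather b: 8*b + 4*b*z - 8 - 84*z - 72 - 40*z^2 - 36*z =b*(4*z + 8) - 40*z^2 - 120*z - 80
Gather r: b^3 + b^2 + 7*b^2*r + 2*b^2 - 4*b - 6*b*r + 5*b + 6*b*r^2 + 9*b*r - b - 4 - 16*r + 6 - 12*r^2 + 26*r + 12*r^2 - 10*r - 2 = b^3 + 3*b^2 + 6*b*r^2 + r*(7*b^2 + 3*b)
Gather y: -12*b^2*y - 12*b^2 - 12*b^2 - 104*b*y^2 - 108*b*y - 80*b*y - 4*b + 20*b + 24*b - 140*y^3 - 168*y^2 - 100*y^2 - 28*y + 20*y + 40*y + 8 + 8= -24*b^2 + 40*b - 140*y^3 + y^2*(-104*b - 268) + y*(-12*b^2 - 188*b + 32) + 16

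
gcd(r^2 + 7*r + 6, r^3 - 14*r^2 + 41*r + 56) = r + 1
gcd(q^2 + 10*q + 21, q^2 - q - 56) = q + 7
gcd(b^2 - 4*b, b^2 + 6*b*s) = b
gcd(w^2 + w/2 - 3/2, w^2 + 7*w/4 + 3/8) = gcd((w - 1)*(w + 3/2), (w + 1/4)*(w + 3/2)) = w + 3/2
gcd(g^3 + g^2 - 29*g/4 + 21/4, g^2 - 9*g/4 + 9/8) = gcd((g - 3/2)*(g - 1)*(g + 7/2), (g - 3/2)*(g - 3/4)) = g - 3/2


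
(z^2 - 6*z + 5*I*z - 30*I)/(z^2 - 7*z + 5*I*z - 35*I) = (z - 6)/(z - 7)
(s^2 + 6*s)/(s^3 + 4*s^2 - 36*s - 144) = s/(s^2 - 2*s - 24)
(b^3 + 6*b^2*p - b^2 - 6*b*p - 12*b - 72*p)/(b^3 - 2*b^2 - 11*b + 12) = (b + 6*p)/(b - 1)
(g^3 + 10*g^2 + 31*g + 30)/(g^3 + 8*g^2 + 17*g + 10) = (g + 3)/(g + 1)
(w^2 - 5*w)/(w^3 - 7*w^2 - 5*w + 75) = w/(w^2 - 2*w - 15)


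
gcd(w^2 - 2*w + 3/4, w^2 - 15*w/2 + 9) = w - 3/2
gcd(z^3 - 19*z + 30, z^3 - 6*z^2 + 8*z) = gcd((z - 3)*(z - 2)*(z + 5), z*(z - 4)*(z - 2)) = z - 2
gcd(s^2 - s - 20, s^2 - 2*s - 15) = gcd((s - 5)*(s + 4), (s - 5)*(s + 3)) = s - 5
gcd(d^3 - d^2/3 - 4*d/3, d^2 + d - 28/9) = d - 4/3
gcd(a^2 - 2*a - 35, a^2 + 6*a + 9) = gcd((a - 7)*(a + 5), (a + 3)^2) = 1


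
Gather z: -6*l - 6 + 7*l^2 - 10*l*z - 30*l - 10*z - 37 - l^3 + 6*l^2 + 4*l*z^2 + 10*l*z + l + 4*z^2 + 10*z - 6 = -l^3 + 13*l^2 - 35*l + z^2*(4*l + 4) - 49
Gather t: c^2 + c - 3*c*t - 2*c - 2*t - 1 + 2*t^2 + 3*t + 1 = c^2 - c + 2*t^2 + t*(1 - 3*c)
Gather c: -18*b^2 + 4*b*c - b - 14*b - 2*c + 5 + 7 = -18*b^2 - 15*b + c*(4*b - 2) + 12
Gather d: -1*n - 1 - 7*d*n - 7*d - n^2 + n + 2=d*(-7*n - 7) - n^2 + 1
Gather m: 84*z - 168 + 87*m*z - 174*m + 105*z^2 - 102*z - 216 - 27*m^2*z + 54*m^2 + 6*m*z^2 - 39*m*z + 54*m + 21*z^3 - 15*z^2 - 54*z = m^2*(54 - 27*z) + m*(6*z^2 + 48*z - 120) + 21*z^3 + 90*z^2 - 72*z - 384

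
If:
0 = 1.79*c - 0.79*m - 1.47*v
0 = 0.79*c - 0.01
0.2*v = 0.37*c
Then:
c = 0.01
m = -0.01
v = 0.02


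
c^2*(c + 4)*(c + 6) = c^4 + 10*c^3 + 24*c^2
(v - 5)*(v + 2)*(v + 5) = v^3 + 2*v^2 - 25*v - 50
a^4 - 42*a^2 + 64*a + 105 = (a - 5)*(a - 3)*(a + 1)*(a + 7)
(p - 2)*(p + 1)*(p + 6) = p^3 + 5*p^2 - 8*p - 12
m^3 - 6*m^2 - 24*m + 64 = (m - 8)*(m - 2)*(m + 4)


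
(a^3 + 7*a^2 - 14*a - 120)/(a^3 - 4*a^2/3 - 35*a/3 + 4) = 3*(a^2 + 11*a + 30)/(3*a^2 + 8*a - 3)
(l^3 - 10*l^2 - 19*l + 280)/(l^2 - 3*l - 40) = l - 7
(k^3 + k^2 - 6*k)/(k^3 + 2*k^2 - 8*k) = (k + 3)/(k + 4)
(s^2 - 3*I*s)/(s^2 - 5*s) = (s - 3*I)/(s - 5)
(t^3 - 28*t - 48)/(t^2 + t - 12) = (t^2 - 4*t - 12)/(t - 3)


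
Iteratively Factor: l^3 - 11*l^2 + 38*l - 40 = (l - 5)*(l^2 - 6*l + 8) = (l - 5)*(l - 4)*(l - 2)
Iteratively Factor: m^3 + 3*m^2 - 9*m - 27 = (m + 3)*(m^2 - 9) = (m - 3)*(m + 3)*(m + 3)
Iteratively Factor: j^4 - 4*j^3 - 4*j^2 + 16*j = (j - 4)*(j^3 - 4*j) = j*(j - 4)*(j^2 - 4) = j*(j - 4)*(j + 2)*(j - 2)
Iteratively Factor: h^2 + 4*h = (h)*(h + 4)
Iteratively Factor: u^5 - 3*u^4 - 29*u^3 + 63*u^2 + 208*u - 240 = (u + 3)*(u^4 - 6*u^3 - 11*u^2 + 96*u - 80) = (u - 5)*(u + 3)*(u^3 - u^2 - 16*u + 16) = (u - 5)*(u - 1)*(u + 3)*(u^2 - 16) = (u - 5)*(u - 1)*(u + 3)*(u + 4)*(u - 4)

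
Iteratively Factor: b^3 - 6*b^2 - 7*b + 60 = (b + 3)*(b^2 - 9*b + 20) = (b - 4)*(b + 3)*(b - 5)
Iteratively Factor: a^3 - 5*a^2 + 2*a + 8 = (a - 4)*(a^2 - a - 2) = (a - 4)*(a + 1)*(a - 2)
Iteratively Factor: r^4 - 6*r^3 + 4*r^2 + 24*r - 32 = (r - 2)*(r^3 - 4*r^2 - 4*r + 16) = (r - 2)^2*(r^2 - 2*r - 8) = (r - 4)*(r - 2)^2*(r + 2)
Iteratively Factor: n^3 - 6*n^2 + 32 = (n + 2)*(n^2 - 8*n + 16) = (n - 4)*(n + 2)*(n - 4)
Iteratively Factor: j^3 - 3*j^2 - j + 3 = (j - 3)*(j^2 - 1) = (j - 3)*(j + 1)*(j - 1)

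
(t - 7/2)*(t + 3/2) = t^2 - 2*t - 21/4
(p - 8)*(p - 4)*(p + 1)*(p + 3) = p^4 - 8*p^3 - 13*p^2 + 92*p + 96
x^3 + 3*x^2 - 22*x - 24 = (x - 4)*(x + 1)*(x + 6)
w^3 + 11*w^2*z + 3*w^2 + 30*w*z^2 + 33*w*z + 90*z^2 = (w + 3)*(w + 5*z)*(w + 6*z)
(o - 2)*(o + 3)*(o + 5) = o^3 + 6*o^2 - o - 30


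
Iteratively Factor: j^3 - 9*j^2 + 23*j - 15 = (j - 3)*(j^2 - 6*j + 5) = (j - 3)*(j - 1)*(j - 5)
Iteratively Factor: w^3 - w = (w)*(w^2 - 1) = w*(w - 1)*(w + 1)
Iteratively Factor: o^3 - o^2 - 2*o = (o)*(o^2 - o - 2) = o*(o + 1)*(o - 2)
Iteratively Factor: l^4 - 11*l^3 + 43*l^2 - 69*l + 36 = (l - 3)*(l^3 - 8*l^2 + 19*l - 12) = (l - 3)*(l - 1)*(l^2 - 7*l + 12) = (l - 4)*(l - 3)*(l - 1)*(l - 3)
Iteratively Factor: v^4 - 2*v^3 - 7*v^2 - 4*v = (v - 4)*(v^3 + 2*v^2 + v) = (v - 4)*(v + 1)*(v^2 + v) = v*(v - 4)*(v + 1)*(v + 1)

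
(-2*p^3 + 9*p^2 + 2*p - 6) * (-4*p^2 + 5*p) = 8*p^5 - 46*p^4 + 37*p^3 + 34*p^2 - 30*p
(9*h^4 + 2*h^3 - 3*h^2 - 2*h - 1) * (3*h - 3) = 27*h^5 - 21*h^4 - 15*h^3 + 3*h^2 + 3*h + 3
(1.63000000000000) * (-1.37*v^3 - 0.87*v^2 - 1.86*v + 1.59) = -2.2331*v^3 - 1.4181*v^2 - 3.0318*v + 2.5917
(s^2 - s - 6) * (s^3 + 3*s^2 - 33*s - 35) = s^5 + 2*s^4 - 42*s^3 - 20*s^2 + 233*s + 210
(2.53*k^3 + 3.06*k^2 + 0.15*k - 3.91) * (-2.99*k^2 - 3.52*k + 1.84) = -7.5647*k^5 - 18.055*k^4 - 6.5645*k^3 + 16.7933*k^2 + 14.0392*k - 7.1944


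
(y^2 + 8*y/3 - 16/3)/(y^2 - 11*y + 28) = (3*y^2 + 8*y - 16)/(3*(y^2 - 11*y + 28))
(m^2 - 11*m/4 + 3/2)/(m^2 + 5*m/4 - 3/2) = (m - 2)/(m + 2)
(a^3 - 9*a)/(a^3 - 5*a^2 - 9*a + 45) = a/(a - 5)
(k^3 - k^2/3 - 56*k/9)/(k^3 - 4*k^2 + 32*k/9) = (3*k + 7)/(3*k - 4)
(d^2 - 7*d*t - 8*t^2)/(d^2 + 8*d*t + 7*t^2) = (d - 8*t)/(d + 7*t)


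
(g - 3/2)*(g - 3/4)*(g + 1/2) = g^3 - 7*g^2/4 + 9/16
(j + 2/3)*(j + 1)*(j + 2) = j^3 + 11*j^2/3 + 4*j + 4/3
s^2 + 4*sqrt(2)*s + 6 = (s + sqrt(2))*(s + 3*sqrt(2))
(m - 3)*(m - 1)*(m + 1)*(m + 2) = m^4 - m^3 - 7*m^2 + m + 6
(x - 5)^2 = x^2 - 10*x + 25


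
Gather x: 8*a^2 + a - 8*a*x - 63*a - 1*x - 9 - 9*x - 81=8*a^2 - 62*a + x*(-8*a - 10) - 90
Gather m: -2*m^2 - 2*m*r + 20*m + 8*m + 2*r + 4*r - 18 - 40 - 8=-2*m^2 + m*(28 - 2*r) + 6*r - 66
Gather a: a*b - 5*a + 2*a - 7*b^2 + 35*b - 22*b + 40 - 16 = a*(b - 3) - 7*b^2 + 13*b + 24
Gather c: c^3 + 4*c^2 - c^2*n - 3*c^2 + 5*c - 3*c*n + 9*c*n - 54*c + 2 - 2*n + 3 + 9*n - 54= c^3 + c^2*(1 - n) + c*(6*n - 49) + 7*n - 49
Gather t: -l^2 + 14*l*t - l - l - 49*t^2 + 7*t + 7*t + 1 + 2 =-l^2 - 2*l - 49*t^2 + t*(14*l + 14) + 3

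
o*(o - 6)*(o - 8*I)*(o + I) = o^4 - 6*o^3 - 7*I*o^3 + 8*o^2 + 42*I*o^2 - 48*o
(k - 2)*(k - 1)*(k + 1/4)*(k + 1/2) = k^4 - 9*k^3/4 - k^2/8 + 9*k/8 + 1/4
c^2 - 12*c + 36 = (c - 6)^2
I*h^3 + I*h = h*(h + I)*(I*h + 1)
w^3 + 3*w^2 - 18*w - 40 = (w - 4)*(w + 2)*(w + 5)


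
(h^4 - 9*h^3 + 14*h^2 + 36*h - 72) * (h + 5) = h^5 - 4*h^4 - 31*h^3 + 106*h^2 + 108*h - 360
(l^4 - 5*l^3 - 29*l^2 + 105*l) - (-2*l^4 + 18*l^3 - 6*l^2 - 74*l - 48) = 3*l^4 - 23*l^3 - 23*l^2 + 179*l + 48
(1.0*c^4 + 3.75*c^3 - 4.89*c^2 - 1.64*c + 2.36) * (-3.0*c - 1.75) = -3.0*c^5 - 13.0*c^4 + 8.1075*c^3 + 13.4775*c^2 - 4.21*c - 4.13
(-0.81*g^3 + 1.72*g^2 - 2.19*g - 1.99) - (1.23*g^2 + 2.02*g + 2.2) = -0.81*g^3 + 0.49*g^2 - 4.21*g - 4.19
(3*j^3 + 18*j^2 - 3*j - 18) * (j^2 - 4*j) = 3*j^5 + 6*j^4 - 75*j^3 - 6*j^2 + 72*j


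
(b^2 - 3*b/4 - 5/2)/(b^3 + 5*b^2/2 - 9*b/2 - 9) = (4*b + 5)/(2*(2*b^2 + 9*b + 9))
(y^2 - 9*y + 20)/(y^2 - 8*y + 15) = (y - 4)/(y - 3)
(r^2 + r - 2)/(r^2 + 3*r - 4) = (r + 2)/(r + 4)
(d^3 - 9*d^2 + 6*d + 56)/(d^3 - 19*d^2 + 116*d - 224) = (d + 2)/(d - 8)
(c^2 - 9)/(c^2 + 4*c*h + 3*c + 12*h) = (c - 3)/(c + 4*h)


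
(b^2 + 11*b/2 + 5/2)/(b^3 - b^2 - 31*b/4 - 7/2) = 2*(b + 5)/(2*b^2 - 3*b - 14)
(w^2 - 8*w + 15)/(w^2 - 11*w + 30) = (w - 3)/(w - 6)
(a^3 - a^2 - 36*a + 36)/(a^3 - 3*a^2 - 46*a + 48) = (a - 6)/(a - 8)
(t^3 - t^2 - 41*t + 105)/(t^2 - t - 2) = (-t^3 + t^2 + 41*t - 105)/(-t^2 + t + 2)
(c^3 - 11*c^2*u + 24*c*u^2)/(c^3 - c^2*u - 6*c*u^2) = (c - 8*u)/(c + 2*u)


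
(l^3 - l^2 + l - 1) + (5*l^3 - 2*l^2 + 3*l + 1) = 6*l^3 - 3*l^2 + 4*l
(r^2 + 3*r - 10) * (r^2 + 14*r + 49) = r^4 + 17*r^3 + 81*r^2 + 7*r - 490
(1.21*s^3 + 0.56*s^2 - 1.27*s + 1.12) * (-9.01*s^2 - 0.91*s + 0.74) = -10.9021*s^5 - 6.1467*s^4 + 11.8285*s^3 - 8.5211*s^2 - 1.959*s + 0.8288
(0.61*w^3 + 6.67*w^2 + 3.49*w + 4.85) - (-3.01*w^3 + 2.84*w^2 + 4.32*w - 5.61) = 3.62*w^3 + 3.83*w^2 - 0.83*w + 10.46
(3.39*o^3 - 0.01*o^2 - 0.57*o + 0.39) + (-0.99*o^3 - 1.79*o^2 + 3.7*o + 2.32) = 2.4*o^3 - 1.8*o^2 + 3.13*o + 2.71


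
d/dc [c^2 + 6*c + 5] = 2*c + 6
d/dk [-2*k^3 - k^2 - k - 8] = -6*k^2 - 2*k - 1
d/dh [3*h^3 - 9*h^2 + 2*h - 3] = 9*h^2 - 18*h + 2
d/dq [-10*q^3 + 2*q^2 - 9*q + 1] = -30*q^2 + 4*q - 9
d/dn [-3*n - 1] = -3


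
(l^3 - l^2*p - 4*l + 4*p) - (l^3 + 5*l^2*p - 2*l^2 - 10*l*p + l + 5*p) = -6*l^2*p + 2*l^2 + 10*l*p - 5*l - p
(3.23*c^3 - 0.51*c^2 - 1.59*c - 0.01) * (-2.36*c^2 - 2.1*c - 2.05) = -7.6228*c^5 - 5.5794*c^4 - 1.7981*c^3 + 4.4081*c^2 + 3.2805*c + 0.0205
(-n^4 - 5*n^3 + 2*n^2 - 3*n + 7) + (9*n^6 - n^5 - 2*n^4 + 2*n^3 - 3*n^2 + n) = 9*n^6 - n^5 - 3*n^4 - 3*n^3 - n^2 - 2*n + 7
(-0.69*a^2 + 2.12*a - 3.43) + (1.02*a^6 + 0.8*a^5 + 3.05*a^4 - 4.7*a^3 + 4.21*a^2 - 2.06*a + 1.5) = 1.02*a^6 + 0.8*a^5 + 3.05*a^4 - 4.7*a^3 + 3.52*a^2 + 0.0600000000000001*a - 1.93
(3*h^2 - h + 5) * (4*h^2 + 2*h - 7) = 12*h^4 + 2*h^3 - 3*h^2 + 17*h - 35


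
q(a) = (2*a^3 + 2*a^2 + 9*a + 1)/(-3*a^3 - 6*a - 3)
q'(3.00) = 0.10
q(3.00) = -0.98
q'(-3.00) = -0.05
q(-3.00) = -0.65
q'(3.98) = 0.06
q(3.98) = -0.90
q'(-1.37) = -0.60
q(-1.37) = -0.98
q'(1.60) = 0.11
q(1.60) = -1.15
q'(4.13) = 0.06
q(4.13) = -0.89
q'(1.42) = 0.07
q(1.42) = -1.17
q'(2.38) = 0.13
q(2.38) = -1.05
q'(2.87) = 0.11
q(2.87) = -0.99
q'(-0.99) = -1.55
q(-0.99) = -1.35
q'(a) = (9*a^2 + 6)*(2*a^3 + 2*a^2 + 9*a + 1)/(-3*a^3 - 6*a - 3)^2 + (6*a^2 + 4*a + 9)/(-3*a^3 - 6*a - 3)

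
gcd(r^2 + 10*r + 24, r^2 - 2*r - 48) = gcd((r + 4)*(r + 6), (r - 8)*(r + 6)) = r + 6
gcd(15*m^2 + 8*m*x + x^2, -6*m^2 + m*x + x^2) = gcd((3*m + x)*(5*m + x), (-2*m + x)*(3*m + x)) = 3*m + x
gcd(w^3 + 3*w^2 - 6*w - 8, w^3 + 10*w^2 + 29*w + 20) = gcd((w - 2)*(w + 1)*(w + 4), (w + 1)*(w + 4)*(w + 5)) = w^2 + 5*w + 4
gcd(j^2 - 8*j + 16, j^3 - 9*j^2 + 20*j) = j - 4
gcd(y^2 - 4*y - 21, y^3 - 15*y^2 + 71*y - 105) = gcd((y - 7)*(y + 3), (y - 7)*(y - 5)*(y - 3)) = y - 7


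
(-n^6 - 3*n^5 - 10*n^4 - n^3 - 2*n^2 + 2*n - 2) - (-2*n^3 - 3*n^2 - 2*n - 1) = -n^6 - 3*n^5 - 10*n^4 + n^3 + n^2 + 4*n - 1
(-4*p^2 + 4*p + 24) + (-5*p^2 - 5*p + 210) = -9*p^2 - p + 234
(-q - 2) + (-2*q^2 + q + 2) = -2*q^2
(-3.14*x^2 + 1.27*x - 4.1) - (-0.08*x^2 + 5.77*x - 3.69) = -3.06*x^2 - 4.5*x - 0.41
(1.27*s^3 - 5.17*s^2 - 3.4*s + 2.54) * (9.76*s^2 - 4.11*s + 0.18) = 12.3952*s^5 - 55.6789*s^4 - 11.7067*s^3 + 37.8338*s^2 - 11.0514*s + 0.4572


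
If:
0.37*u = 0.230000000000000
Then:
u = 0.62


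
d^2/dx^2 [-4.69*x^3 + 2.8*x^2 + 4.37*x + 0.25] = 5.6 - 28.14*x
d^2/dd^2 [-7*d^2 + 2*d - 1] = -14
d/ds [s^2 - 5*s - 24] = 2*s - 5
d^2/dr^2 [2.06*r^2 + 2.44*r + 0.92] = 4.12000000000000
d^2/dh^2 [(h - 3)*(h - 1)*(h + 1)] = 6*h - 6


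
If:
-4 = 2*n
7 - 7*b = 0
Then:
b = 1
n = -2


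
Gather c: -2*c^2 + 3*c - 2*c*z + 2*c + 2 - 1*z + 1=-2*c^2 + c*(5 - 2*z) - z + 3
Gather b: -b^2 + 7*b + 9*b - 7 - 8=-b^2 + 16*b - 15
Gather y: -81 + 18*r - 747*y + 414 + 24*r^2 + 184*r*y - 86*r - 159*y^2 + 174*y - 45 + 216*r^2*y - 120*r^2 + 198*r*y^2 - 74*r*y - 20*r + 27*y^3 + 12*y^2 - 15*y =-96*r^2 - 88*r + 27*y^3 + y^2*(198*r - 147) + y*(216*r^2 + 110*r - 588) + 288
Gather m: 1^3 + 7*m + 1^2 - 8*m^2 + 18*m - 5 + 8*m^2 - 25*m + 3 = 0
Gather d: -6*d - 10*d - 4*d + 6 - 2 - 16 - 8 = -20*d - 20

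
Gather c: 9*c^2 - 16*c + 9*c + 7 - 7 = 9*c^2 - 7*c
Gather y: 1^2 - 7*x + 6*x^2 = 6*x^2 - 7*x + 1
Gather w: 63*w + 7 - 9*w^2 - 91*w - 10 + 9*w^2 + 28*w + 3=0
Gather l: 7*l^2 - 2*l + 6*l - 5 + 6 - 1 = 7*l^2 + 4*l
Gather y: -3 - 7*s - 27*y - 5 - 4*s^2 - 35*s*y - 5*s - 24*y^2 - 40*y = -4*s^2 - 12*s - 24*y^2 + y*(-35*s - 67) - 8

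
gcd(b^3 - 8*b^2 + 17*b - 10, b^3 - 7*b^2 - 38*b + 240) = b - 5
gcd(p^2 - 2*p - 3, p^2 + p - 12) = p - 3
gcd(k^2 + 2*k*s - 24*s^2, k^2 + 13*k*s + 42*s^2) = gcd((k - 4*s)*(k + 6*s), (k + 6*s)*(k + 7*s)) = k + 6*s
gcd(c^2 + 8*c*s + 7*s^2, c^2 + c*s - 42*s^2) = c + 7*s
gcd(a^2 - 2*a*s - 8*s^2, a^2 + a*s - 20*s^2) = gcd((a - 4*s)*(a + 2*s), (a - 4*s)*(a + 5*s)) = -a + 4*s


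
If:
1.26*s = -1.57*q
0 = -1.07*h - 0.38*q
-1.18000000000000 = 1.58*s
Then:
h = -0.21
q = 0.60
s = -0.75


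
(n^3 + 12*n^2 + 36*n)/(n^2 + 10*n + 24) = n*(n + 6)/(n + 4)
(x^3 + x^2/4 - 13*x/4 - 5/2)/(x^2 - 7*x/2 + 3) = (4*x^2 + 9*x + 5)/(2*(2*x - 3))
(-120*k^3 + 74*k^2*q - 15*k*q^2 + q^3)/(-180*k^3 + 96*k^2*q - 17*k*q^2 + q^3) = (-4*k + q)/(-6*k + q)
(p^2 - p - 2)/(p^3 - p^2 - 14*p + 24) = (p + 1)/(p^2 + p - 12)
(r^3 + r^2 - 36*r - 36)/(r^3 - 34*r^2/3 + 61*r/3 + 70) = 3*(r^2 + 7*r + 6)/(3*r^2 - 16*r - 35)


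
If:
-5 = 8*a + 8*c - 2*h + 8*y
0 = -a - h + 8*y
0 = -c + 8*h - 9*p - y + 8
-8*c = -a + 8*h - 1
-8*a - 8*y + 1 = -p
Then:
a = 1209/5860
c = -34931/46880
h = 525/586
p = 10271/5860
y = 6459/46880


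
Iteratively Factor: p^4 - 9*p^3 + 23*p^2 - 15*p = (p)*(p^3 - 9*p^2 + 23*p - 15) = p*(p - 3)*(p^2 - 6*p + 5) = p*(p - 3)*(p - 1)*(p - 5)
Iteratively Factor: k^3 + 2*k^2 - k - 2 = (k - 1)*(k^2 + 3*k + 2) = (k - 1)*(k + 1)*(k + 2)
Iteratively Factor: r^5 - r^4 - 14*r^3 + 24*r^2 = (r)*(r^4 - r^3 - 14*r^2 + 24*r) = r*(r - 3)*(r^3 + 2*r^2 - 8*r) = r^2*(r - 3)*(r^2 + 2*r - 8) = r^2*(r - 3)*(r + 4)*(r - 2)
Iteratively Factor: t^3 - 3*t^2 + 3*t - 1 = (t - 1)*(t^2 - 2*t + 1) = (t - 1)^2*(t - 1)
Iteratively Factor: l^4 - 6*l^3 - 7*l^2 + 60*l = (l)*(l^3 - 6*l^2 - 7*l + 60) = l*(l - 5)*(l^2 - l - 12) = l*(l - 5)*(l - 4)*(l + 3)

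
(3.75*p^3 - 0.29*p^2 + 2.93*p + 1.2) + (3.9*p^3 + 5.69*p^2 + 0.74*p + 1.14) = 7.65*p^3 + 5.4*p^2 + 3.67*p + 2.34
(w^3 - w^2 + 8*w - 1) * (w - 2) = w^4 - 3*w^3 + 10*w^2 - 17*w + 2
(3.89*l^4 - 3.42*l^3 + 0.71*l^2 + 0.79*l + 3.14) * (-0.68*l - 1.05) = -2.6452*l^5 - 1.7589*l^4 + 3.1082*l^3 - 1.2827*l^2 - 2.9647*l - 3.297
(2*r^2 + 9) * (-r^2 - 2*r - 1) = -2*r^4 - 4*r^3 - 11*r^2 - 18*r - 9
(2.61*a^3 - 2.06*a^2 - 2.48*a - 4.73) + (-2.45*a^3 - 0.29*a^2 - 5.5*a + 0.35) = 0.16*a^3 - 2.35*a^2 - 7.98*a - 4.38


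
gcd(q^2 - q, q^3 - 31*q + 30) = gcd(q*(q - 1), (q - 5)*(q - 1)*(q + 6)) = q - 1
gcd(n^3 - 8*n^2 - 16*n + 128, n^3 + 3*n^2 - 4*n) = n + 4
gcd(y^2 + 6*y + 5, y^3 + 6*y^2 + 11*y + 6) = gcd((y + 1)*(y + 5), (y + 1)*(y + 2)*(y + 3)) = y + 1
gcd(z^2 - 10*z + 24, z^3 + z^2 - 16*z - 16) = z - 4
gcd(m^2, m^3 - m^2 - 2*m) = m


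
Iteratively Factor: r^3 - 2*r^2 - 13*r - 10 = (r + 1)*(r^2 - 3*r - 10) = (r + 1)*(r + 2)*(r - 5)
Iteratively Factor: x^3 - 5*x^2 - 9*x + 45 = (x - 5)*(x^2 - 9) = (x - 5)*(x + 3)*(x - 3)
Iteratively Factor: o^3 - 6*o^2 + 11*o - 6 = (o - 1)*(o^2 - 5*o + 6) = (o - 3)*(o - 1)*(o - 2)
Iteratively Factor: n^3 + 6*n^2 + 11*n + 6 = (n + 1)*(n^2 + 5*n + 6) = (n + 1)*(n + 2)*(n + 3)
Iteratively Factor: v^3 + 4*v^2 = (v)*(v^2 + 4*v) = v*(v + 4)*(v)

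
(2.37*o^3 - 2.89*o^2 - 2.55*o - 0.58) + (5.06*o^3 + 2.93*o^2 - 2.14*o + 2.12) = 7.43*o^3 + 0.04*o^2 - 4.69*o + 1.54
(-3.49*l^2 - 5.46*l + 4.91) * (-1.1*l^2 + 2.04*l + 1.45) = 3.839*l^4 - 1.1136*l^3 - 21.5999*l^2 + 2.0994*l + 7.1195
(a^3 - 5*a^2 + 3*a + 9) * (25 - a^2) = -a^5 + 5*a^4 + 22*a^3 - 134*a^2 + 75*a + 225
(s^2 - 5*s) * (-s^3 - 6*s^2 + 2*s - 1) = -s^5 - s^4 + 32*s^3 - 11*s^2 + 5*s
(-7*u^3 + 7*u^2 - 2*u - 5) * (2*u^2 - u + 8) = -14*u^5 + 21*u^4 - 67*u^3 + 48*u^2 - 11*u - 40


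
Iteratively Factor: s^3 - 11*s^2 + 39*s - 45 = (s - 3)*(s^2 - 8*s + 15) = (s - 5)*(s - 3)*(s - 3)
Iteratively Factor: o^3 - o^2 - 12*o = (o - 4)*(o^2 + 3*o) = (o - 4)*(o + 3)*(o)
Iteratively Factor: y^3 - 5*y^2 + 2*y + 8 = (y - 4)*(y^2 - y - 2) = (y - 4)*(y + 1)*(y - 2)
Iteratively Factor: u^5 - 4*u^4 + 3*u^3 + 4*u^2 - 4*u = (u - 2)*(u^4 - 2*u^3 - u^2 + 2*u) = u*(u - 2)*(u^3 - 2*u^2 - u + 2) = u*(u - 2)*(u + 1)*(u^2 - 3*u + 2) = u*(u - 2)*(u - 1)*(u + 1)*(u - 2)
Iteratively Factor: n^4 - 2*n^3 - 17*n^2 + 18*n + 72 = (n + 3)*(n^3 - 5*n^2 - 2*n + 24) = (n - 3)*(n + 3)*(n^2 - 2*n - 8) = (n - 4)*(n - 3)*(n + 3)*(n + 2)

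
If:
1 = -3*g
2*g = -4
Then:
No Solution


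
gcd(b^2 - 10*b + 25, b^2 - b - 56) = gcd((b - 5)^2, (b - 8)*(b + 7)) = 1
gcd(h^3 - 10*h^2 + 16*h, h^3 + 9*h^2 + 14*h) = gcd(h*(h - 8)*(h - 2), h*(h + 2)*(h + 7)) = h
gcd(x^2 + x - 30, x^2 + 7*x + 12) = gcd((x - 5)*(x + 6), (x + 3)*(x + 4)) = 1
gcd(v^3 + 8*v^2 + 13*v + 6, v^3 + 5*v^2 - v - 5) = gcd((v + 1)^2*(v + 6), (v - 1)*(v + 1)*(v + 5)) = v + 1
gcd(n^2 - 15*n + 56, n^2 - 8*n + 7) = n - 7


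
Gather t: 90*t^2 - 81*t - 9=90*t^2 - 81*t - 9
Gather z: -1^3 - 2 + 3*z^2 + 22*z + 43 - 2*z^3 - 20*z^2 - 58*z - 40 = -2*z^3 - 17*z^2 - 36*z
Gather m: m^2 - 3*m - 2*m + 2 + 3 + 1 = m^2 - 5*m + 6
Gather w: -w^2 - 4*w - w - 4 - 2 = -w^2 - 5*w - 6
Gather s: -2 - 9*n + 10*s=-9*n + 10*s - 2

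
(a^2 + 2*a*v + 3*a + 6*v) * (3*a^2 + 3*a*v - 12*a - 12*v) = 3*a^4 + 9*a^3*v - 3*a^3 + 6*a^2*v^2 - 9*a^2*v - 36*a^2 - 6*a*v^2 - 108*a*v - 72*v^2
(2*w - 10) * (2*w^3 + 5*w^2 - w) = 4*w^4 - 10*w^3 - 52*w^2 + 10*w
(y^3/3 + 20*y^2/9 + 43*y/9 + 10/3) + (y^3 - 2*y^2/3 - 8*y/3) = 4*y^3/3 + 14*y^2/9 + 19*y/9 + 10/3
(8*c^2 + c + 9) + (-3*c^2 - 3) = 5*c^2 + c + 6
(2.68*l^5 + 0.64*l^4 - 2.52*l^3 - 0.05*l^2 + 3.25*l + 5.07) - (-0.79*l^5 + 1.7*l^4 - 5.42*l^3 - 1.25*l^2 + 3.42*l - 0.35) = 3.47*l^5 - 1.06*l^4 + 2.9*l^3 + 1.2*l^2 - 0.17*l + 5.42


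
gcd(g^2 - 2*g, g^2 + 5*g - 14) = g - 2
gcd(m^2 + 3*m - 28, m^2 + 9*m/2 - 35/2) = m + 7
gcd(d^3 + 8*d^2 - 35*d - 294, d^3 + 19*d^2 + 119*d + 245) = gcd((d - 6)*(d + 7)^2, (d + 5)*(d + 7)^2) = d^2 + 14*d + 49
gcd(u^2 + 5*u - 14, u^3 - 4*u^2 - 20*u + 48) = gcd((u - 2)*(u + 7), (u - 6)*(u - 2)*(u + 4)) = u - 2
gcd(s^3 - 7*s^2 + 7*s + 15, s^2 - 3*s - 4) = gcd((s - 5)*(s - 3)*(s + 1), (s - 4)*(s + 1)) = s + 1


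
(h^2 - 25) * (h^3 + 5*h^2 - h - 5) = h^5 + 5*h^4 - 26*h^3 - 130*h^2 + 25*h + 125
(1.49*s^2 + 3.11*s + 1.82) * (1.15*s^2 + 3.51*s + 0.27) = 1.7135*s^4 + 8.8064*s^3 + 13.4114*s^2 + 7.2279*s + 0.4914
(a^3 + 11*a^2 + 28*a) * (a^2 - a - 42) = a^5 + 10*a^4 - 25*a^3 - 490*a^2 - 1176*a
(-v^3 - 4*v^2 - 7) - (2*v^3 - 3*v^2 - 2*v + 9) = -3*v^3 - v^2 + 2*v - 16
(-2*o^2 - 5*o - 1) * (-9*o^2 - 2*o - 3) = 18*o^4 + 49*o^3 + 25*o^2 + 17*o + 3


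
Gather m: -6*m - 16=-6*m - 16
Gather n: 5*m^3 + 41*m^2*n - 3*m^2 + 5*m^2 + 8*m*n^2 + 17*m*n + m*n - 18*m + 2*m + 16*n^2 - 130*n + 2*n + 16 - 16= 5*m^3 + 2*m^2 - 16*m + n^2*(8*m + 16) + n*(41*m^2 + 18*m - 128)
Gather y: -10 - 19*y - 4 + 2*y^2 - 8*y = 2*y^2 - 27*y - 14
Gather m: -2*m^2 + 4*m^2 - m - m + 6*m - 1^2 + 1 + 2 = 2*m^2 + 4*m + 2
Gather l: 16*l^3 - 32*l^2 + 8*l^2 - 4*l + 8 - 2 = 16*l^3 - 24*l^2 - 4*l + 6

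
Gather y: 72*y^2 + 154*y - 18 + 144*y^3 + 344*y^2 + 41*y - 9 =144*y^3 + 416*y^2 + 195*y - 27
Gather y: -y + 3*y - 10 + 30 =2*y + 20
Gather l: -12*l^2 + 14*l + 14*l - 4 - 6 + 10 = -12*l^2 + 28*l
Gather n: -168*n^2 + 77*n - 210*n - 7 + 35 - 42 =-168*n^2 - 133*n - 14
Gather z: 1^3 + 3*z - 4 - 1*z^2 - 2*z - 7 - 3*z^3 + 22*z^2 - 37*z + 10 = -3*z^3 + 21*z^2 - 36*z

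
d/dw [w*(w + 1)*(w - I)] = 3*w^2 + 2*w*(1 - I) - I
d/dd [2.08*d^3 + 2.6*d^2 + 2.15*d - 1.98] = 6.24*d^2 + 5.2*d + 2.15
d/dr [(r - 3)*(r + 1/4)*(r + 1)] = 3*r^2 - 7*r/2 - 7/2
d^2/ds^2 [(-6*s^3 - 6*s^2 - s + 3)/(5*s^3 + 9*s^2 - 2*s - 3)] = 10*(24*s^6 - 51*s^5 - 81*s^4 + 13*s^3 - 9*s^2 - 54*s + 9)/(125*s^9 + 675*s^8 + 1065*s^7 - 36*s^6 - 1236*s^5 - 441*s^4 + 451*s^3 + 207*s^2 - 54*s - 27)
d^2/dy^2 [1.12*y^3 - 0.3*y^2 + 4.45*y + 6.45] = 6.72*y - 0.6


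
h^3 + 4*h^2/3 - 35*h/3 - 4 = (h - 3)*(h + 1/3)*(h + 4)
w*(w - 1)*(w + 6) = w^3 + 5*w^2 - 6*w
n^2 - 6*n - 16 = (n - 8)*(n + 2)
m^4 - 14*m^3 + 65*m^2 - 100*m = m*(m - 5)^2*(m - 4)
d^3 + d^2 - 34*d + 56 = (d - 4)*(d - 2)*(d + 7)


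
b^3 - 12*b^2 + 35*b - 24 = (b - 8)*(b - 3)*(b - 1)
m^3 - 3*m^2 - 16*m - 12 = (m - 6)*(m + 1)*(m + 2)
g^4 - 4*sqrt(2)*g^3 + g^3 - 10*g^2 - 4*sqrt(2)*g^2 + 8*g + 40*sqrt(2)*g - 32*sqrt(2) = (g - 2)*(g - 1)*(g + 4)*(g - 4*sqrt(2))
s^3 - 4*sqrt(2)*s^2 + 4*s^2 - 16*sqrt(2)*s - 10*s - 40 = (s + 4)*(s - 5*sqrt(2))*(s + sqrt(2))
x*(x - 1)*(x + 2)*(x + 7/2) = x^4 + 9*x^3/2 + 3*x^2/2 - 7*x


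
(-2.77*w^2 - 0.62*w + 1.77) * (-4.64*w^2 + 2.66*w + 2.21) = 12.8528*w^4 - 4.4914*w^3 - 15.9837*w^2 + 3.338*w + 3.9117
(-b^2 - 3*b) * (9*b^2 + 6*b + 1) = -9*b^4 - 33*b^3 - 19*b^2 - 3*b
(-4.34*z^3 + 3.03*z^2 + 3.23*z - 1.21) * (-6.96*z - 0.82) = 30.2064*z^4 - 17.53*z^3 - 24.9654*z^2 + 5.773*z + 0.9922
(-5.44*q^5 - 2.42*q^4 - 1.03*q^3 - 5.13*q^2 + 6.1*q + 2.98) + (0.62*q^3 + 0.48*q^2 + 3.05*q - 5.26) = -5.44*q^5 - 2.42*q^4 - 0.41*q^3 - 4.65*q^2 + 9.15*q - 2.28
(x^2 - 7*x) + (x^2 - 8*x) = 2*x^2 - 15*x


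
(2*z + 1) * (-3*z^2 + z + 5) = -6*z^3 - z^2 + 11*z + 5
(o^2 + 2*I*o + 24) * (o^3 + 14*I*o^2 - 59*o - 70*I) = o^5 + 16*I*o^4 - 63*o^3 + 148*I*o^2 - 1276*o - 1680*I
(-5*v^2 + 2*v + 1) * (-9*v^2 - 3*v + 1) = 45*v^4 - 3*v^3 - 20*v^2 - v + 1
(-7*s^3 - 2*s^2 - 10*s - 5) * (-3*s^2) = 21*s^5 + 6*s^4 + 30*s^3 + 15*s^2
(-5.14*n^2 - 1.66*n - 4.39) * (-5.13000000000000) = 26.3682*n^2 + 8.5158*n + 22.5207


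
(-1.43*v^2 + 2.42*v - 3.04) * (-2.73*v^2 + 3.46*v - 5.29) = 3.9039*v^4 - 11.5544*v^3 + 24.2371*v^2 - 23.3202*v + 16.0816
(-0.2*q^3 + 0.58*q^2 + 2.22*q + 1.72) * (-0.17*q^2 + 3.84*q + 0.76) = 0.034*q^5 - 0.8666*q^4 + 1.6978*q^3 + 8.6732*q^2 + 8.292*q + 1.3072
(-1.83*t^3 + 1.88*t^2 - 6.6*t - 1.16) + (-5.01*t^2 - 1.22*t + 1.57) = -1.83*t^3 - 3.13*t^2 - 7.82*t + 0.41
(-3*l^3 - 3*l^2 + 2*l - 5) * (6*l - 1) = -18*l^4 - 15*l^3 + 15*l^2 - 32*l + 5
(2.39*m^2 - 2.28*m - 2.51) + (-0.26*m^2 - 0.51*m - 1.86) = 2.13*m^2 - 2.79*m - 4.37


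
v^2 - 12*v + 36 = (v - 6)^2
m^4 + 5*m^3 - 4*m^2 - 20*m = m*(m - 2)*(m + 2)*(m + 5)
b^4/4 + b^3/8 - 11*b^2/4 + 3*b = b*(b/4 + 1)*(b - 2)*(b - 3/2)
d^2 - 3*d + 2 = (d - 2)*(d - 1)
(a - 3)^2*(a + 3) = a^3 - 3*a^2 - 9*a + 27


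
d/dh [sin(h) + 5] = cos(h)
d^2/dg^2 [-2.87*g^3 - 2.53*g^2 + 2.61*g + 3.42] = -17.22*g - 5.06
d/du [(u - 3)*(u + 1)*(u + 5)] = 3*u^2 + 6*u - 13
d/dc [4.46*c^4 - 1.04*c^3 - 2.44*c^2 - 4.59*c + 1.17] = 17.84*c^3 - 3.12*c^2 - 4.88*c - 4.59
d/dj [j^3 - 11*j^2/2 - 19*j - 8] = 3*j^2 - 11*j - 19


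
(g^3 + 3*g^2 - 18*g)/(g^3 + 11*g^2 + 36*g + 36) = g*(g - 3)/(g^2 + 5*g + 6)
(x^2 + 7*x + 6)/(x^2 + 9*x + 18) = (x + 1)/(x + 3)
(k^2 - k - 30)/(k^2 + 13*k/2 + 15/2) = 2*(k - 6)/(2*k + 3)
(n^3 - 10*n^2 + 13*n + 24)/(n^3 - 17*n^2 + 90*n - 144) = (n + 1)/(n - 6)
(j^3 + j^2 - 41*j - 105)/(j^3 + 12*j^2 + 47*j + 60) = (j - 7)/(j + 4)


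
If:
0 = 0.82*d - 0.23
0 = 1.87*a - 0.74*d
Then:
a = 0.11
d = 0.28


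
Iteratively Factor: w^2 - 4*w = (w - 4)*(w)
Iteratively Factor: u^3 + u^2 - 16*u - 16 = (u - 4)*(u^2 + 5*u + 4) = (u - 4)*(u + 1)*(u + 4)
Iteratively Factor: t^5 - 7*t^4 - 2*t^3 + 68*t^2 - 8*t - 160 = (t + 2)*(t^4 - 9*t^3 + 16*t^2 + 36*t - 80) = (t - 5)*(t + 2)*(t^3 - 4*t^2 - 4*t + 16) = (t - 5)*(t - 4)*(t + 2)*(t^2 - 4) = (t - 5)*(t - 4)*(t - 2)*(t + 2)*(t + 2)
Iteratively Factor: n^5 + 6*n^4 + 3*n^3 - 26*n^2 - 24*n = (n)*(n^4 + 6*n^3 + 3*n^2 - 26*n - 24) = n*(n + 1)*(n^3 + 5*n^2 - 2*n - 24) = n*(n + 1)*(n + 3)*(n^2 + 2*n - 8) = n*(n - 2)*(n + 1)*(n + 3)*(n + 4)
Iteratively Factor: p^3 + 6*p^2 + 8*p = (p + 4)*(p^2 + 2*p) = (p + 2)*(p + 4)*(p)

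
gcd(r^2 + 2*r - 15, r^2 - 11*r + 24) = r - 3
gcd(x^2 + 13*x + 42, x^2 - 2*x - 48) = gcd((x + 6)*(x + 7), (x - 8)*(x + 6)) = x + 6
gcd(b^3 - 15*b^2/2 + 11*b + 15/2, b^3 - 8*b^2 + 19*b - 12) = b - 3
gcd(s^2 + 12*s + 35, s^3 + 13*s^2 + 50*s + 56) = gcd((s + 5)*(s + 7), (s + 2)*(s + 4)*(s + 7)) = s + 7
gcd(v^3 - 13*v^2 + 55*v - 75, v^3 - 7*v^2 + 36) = v - 3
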